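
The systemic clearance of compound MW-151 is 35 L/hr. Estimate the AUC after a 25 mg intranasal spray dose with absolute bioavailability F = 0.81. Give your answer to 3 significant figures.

AUC_0→∞ = F × Dose / CL
        = 0.81 × 25 / 35 = 0.578571 mg/L·hr

AUC = 0.579 mg/L·hr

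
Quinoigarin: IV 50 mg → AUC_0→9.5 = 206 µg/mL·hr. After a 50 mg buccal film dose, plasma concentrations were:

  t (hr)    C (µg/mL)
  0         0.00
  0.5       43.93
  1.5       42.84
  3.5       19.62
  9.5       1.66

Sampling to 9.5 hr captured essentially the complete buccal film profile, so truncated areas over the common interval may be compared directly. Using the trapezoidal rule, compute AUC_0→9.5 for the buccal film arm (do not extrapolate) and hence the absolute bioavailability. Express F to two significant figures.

Trapezoidal AUC_0→9.5 (buccal film):
  [0→0.5]: (0.00+43.93)/2 × 0.5 = 10.9825
  [0.5→1.5]: (43.93+42.84)/2 × 1 = 43.385
  [1.5→3.5]: (42.84+19.62)/2 × 2 = 62.46
  [3.5→9.5]: (19.62+1.66)/2 × 6 = 63.84
  Sum = 180.6675 µg/mL·hr
F = (AUC_ev/D_ev)/(AUC_iv/D_iv) = (180.6675/50)/(206/50) = 3.61335/4.12 = 0.8770

F = 0.88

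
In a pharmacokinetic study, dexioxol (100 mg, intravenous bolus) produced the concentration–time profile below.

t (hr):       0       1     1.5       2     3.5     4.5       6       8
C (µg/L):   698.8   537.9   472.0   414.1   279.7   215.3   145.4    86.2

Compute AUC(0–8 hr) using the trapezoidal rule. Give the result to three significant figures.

Trapezoidal AUC_0→8:
  [0→1]: (698.8+537.9)/2 × 1 = 618.35
  [1→1.5]: (537.9+472.0)/2 × 0.5 = 252.475
  [1.5→2]: (472.0+414.1)/2 × 0.5 = 221.525
  [2→3.5]: (414.1+279.7)/2 × 1.5 = 520.35
  [3.5→4.5]: (279.7+215.3)/2 × 1 = 247.5
  [4.5→6]: (215.3+145.4)/2 × 1.5 = 270.525
  [6→8]: (145.4+86.2)/2 × 2 = 231.6
  Sum = 2362.325 µg/L·hr

AUC = 2360 µg/L·hr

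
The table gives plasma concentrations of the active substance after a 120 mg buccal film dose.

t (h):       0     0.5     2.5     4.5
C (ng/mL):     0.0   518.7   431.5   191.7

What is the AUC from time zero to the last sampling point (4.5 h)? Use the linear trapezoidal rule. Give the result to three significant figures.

Trapezoidal AUC_0→4.5:
  [0→0.5]: (0.0+518.7)/2 × 0.5 = 129.675
  [0.5→2.5]: (518.7+431.5)/2 × 2 = 950.2
  [2.5→4.5]: (431.5+191.7)/2 × 2 = 623.2
  Sum = 1703.075 ng/mL·h

AUC = 1700 ng/mL·h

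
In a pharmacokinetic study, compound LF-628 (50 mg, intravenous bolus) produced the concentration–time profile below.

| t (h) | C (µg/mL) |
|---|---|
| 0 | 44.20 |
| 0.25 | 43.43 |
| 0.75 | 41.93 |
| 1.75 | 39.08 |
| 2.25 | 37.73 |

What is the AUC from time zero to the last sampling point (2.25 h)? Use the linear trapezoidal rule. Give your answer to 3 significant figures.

Trapezoidal AUC_0→2.25:
  [0→0.25]: (44.20+43.43)/2 × 0.25 = 10.95375
  [0.25→0.75]: (43.43+41.93)/2 × 0.5 = 21.34
  [0.75→1.75]: (41.93+39.08)/2 × 1 = 40.505
  [1.75→2.25]: (39.08+37.73)/2 × 0.5 = 19.2025
  Sum = 92.00125 µg/mL·h

AUC = 92.0 µg/mL·h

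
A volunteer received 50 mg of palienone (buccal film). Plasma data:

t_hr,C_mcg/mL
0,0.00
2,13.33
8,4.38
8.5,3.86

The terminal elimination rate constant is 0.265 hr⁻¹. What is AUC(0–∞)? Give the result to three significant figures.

Trapezoidal AUC_0→8.5:
  [0→2]: (0.00+13.33)/2 × 2 = 13.33
  [2→8]: (13.33+4.38)/2 × 6 = 53.13
  [8→8.5]: (4.38+3.86)/2 × 0.5 = 2.06
  Sum = 68.52 mcg/mL·hr
Extrapolated tail: C_last / k_e = 3.86 / 0.265 = 14.566
AUC_0→∞ = 68.52 + 14.566 = 83.086 mcg/mL·hr

AUC = 83.1 mcg/mL·hr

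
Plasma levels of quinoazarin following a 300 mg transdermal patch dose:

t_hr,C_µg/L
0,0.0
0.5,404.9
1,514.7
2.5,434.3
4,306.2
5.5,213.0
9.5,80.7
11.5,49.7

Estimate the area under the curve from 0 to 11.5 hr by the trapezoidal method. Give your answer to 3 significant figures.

Trapezoidal AUC_0→11.5:
  [0→0.5]: (0.0+404.9)/2 × 0.5 = 101.225
  [0.5→1]: (404.9+514.7)/2 × 0.5 = 229.9
  [1→2.5]: (514.7+434.3)/2 × 1.5 = 711.75
  [2.5→4]: (434.3+306.2)/2 × 1.5 = 555.375
  [4→5.5]: (306.2+213.0)/2 × 1.5 = 389.4
  [5.5→9.5]: (213.0+80.7)/2 × 4 = 587.4
  [9.5→11.5]: (80.7+49.7)/2 × 2 = 130.4
  Sum = 2705.45 µg/L·hr

AUC = 2710 µg/L·hr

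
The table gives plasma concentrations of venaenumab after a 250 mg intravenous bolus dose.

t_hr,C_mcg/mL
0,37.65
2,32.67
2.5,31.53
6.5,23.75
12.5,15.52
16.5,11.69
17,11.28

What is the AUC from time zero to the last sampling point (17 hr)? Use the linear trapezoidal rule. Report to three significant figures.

AUC = 375 mcg/mL·hr

Trapezoidal AUC_0→17:
  [0→2]: (37.65+32.67)/2 × 2 = 70.32
  [2→2.5]: (32.67+31.53)/2 × 0.5 = 16.05
  [2.5→6.5]: (31.53+23.75)/2 × 4 = 110.56
  [6.5→12.5]: (23.75+15.52)/2 × 6 = 117.81
  [12.5→16.5]: (15.52+11.69)/2 × 4 = 54.42
  [16.5→17]: (11.69+11.28)/2 × 0.5 = 5.7425
  Sum = 374.9025 mcg/mL·hr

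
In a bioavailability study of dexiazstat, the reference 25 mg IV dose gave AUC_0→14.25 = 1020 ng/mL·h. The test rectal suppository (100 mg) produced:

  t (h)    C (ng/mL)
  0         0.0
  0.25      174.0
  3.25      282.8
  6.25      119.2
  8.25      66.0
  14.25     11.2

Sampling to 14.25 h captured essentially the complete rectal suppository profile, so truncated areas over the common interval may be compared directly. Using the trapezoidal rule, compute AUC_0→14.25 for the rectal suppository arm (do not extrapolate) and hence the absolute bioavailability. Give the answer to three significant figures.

Trapezoidal AUC_0→14.25 (rectal suppository):
  [0→0.25]: (0.0+174.0)/2 × 0.25 = 21.75
  [0.25→3.25]: (174.0+282.8)/2 × 3 = 685.2
  [3.25→6.25]: (282.8+119.2)/2 × 3 = 603.0
  [6.25→8.25]: (119.2+66.0)/2 × 2 = 185.2
  [8.25→14.25]: (66.0+11.2)/2 × 6 = 231.6
  Sum = 1726.75 ng/mL·h
F = (AUC_ev/D_ev)/(AUC_iv/D_iv) = (1726.75/100)/(1020/25) = 17.2675/40.8 = 0.4232

F = 0.423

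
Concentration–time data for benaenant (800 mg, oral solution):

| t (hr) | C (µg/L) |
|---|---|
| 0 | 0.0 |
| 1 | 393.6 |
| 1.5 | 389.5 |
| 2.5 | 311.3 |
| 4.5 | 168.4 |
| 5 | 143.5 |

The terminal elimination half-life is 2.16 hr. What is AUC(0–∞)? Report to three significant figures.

AUC = 1750 µg/L·hr

Trapezoidal AUC_0→5:
  [0→1]: (0.0+393.6)/2 × 1 = 196.8
  [1→1.5]: (393.6+389.5)/2 × 0.5 = 195.775
  [1.5→2.5]: (389.5+311.3)/2 × 1 = 350.4
  [2.5→4.5]: (311.3+168.4)/2 × 2 = 479.7
  [4.5→5]: (168.4+143.5)/2 × 0.5 = 77.975
  Sum = 1300.65 µg/L·hr
k_e = ln2 / t½ = 0.693147 / 2.16 = 0.3209 hr^-1
Extrapolated tail: C_last / k_e = 143.5 / 0.3209 = 447.180
AUC_0→∞ = 1300.65 + 447.180 = 1747.83 µg/L·hr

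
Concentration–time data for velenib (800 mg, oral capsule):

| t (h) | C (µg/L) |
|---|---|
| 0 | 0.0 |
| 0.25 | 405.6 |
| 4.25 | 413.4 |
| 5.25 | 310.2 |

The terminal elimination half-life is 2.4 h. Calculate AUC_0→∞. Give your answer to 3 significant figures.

AUC = 3120 µg/L·h

Trapezoidal AUC_0→5.25:
  [0→0.25]: (0.0+405.6)/2 × 0.25 = 50.7
  [0.25→4.25]: (405.6+413.4)/2 × 4 = 1638.0
  [4.25→5.25]: (413.4+310.2)/2 × 1 = 361.8
  Sum = 2050.5 µg/L·h
k_e = ln2 / t½ = 0.693147 / 2.4 = 0.2888 h^-1
Extrapolated tail: C_last / k_e = 310.2 / 0.2888 = 1074.100
AUC_0→∞ = 2050.5 + 1074.100 = 3124.6 µg/L·h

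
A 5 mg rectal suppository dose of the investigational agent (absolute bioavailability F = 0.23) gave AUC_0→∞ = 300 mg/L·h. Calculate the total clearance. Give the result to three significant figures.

CL = F × Dose / AUC_0→∞
   = 0.23 × 5 / 300 = 0.00383333 L/h

CL = 0.00383 L/h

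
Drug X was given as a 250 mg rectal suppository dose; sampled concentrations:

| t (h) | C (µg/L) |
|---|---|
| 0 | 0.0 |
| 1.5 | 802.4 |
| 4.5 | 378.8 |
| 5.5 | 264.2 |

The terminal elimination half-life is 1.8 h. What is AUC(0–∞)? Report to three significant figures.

AUC = 3380 µg/L·h

Trapezoidal AUC_0→5.5:
  [0→1.5]: (0.0+802.4)/2 × 1.5 = 601.8
  [1.5→4.5]: (802.4+378.8)/2 × 3 = 1771.8
  [4.5→5.5]: (378.8+264.2)/2 × 1 = 321.5
  Sum = 2695.1 µg/L·h
k_e = ln2 / t½ = 0.693147 / 1.8 = 0.3851 h^-1
Extrapolated tail: C_last / k_e = 264.2 / 0.3851 = 686.056
AUC_0→∞ = 2695.1 + 686.056 = 3381.156 µg/L·h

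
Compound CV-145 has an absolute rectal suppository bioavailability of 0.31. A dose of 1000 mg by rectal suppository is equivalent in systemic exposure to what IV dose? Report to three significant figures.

Systemic exposure from an extravascular dose = F × D_ev, so the equivalent IV dose is F × D_ev.
D_iv = F × D_ev = 0.31 × 1000 = 310 mg

D_iv = 310 mg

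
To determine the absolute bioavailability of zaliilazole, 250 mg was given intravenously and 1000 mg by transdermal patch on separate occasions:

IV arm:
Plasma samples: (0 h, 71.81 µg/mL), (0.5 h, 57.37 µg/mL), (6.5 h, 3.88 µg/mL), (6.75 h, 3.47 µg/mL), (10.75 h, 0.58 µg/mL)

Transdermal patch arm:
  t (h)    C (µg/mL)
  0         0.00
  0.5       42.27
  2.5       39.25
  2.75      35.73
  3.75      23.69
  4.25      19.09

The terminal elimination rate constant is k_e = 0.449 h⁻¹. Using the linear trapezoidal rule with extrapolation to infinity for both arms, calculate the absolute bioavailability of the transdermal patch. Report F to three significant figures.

F = 0.204

Trapezoidal AUC_0→10.75 (IV):
  [0→0.5]: (71.81+57.37)/2 × 0.5 = 32.295
  [0.5→6.5]: (57.37+3.88)/2 × 6 = 183.75
  [6.5→6.75]: (3.88+3.47)/2 × 0.25 = 0.91875
  [6.75→10.75]: (3.47+0.58)/2 × 4 = 8.1
  Sum = 225.06375 µg/mL·h
IV tail: 0.58/0.449 = 1.292; AUC_iv,0→∞ = 225.06375 + 1.292 = 226.35575 µg/mL·h
Trapezoidal AUC_0→4.25 (transdermal patch):
  [0→0.5]: (0.00+42.27)/2 × 0.5 = 10.5675
  [0.5→2.5]: (42.27+39.25)/2 × 2 = 81.52
  [2.5→2.75]: (39.25+35.73)/2 × 0.25 = 9.3725
  [2.75→3.75]: (35.73+23.69)/2 × 1 = 29.71
  [3.75→4.25]: (23.69+19.09)/2 × 0.5 = 10.695
  Sum = 141.865 µg/mL·h
transdermal patch tail: 19.09/0.449 = 42.517; AUC_ev,0→∞ = 141.865 + 42.517 = 184.382 µg/mL·h
F = (AUC_ev/D_ev)/(AUC_iv/D_iv) = (184.382/1000)/(226.35575/250) = 0.184382/0.905423 = 0.2036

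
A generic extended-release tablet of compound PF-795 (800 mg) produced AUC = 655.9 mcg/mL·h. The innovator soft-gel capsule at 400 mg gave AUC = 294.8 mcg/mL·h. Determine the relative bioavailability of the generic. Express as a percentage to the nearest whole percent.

F_rel = 111%

F_rel = (AUC_test/D_test) / (AUC_ref/D_ref)
      = (655.9/800) / (294.8/400)
      = 0.819875 / 0.737 = 1.1124 = 111.24%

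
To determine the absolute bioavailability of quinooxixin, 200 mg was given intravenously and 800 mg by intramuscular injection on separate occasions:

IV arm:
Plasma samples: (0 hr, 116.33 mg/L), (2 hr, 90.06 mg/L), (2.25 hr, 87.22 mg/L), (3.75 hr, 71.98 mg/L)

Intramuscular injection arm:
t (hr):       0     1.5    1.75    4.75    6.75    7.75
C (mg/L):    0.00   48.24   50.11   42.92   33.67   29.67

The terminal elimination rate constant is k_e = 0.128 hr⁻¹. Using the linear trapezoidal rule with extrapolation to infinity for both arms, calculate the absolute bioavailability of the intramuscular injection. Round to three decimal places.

F = 0.145

Trapezoidal AUC_0→3.75 (IV):
  [0→2]: (116.33+90.06)/2 × 2 = 206.39
  [2→2.25]: (90.06+87.22)/2 × 0.25 = 22.16
  [2.25→3.75]: (87.22+71.98)/2 × 1.5 = 119.4
  Sum = 347.95 mg/L·hr
IV tail: 71.98/0.128 = 562.344; AUC_iv,0→∞ = 347.95 + 562.344 = 910.294 mg/L·hr
Trapezoidal AUC_0→7.75 (intramuscular injection):
  [0→1.5]: (0.00+48.24)/2 × 1.5 = 36.18
  [1.5→1.75]: (48.24+50.11)/2 × 0.25 = 12.29375
  [1.75→4.75]: (50.11+42.92)/2 × 3 = 139.545
  [4.75→6.75]: (42.92+33.67)/2 × 2 = 76.59
  [6.75→7.75]: (33.67+29.67)/2 × 1 = 31.67
  Sum = 296.27875 mg/L·hr
intramuscular injection tail: 29.67/0.128 = 231.797; AUC_ev,0→∞ = 296.27875 + 231.797 = 528.07575 mg/L·hr
F = (AUC_ev/D_ev)/(AUC_iv/D_iv) = (528.07575/800)/(910.294/200) = 0.660095/4.55147 = 0.1450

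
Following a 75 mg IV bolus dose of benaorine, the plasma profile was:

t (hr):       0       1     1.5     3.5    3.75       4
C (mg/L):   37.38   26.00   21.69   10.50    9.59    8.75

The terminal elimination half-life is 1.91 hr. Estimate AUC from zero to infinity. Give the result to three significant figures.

AUC = 105 mg/L·hr

Trapezoidal AUC_0→4:
  [0→1]: (37.38+26.00)/2 × 1 = 31.69
  [1→1.5]: (26.00+21.69)/2 × 0.5 = 11.9225
  [1.5→3.5]: (21.69+10.50)/2 × 2 = 32.19
  [3.5→3.75]: (10.50+9.59)/2 × 0.25 = 2.51125
  [3.75→4]: (9.59+8.75)/2 × 0.25 = 2.2925
  Sum = 80.60625 mg/L·hr
k_e = ln2 / t½ = 0.693147 / 1.91 = 0.3629 hr^-1
Extrapolated tail: C_last / k_e = 8.75 / 0.3629 = 24.111
AUC_0→∞ = 80.60625 + 24.111 = 104.71725 mg/L·hr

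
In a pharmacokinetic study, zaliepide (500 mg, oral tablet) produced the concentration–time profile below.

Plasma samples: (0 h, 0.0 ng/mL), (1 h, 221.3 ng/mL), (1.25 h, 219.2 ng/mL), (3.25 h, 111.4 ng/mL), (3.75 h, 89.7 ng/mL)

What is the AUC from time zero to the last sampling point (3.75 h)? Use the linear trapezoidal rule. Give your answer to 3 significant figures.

Trapezoidal AUC_0→3.75:
  [0→1]: (0.0+221.3)/2 × 1 = 110.65
  [1→1.25]: (221.3+219.2)/2 × 0.25 = 55.0625
  [1.25→3.25]: (219.2+111.4)/2 × 2 = 330.6
  [3.25→3.75]: (111.4+89.7)/2 × 0.5 = 50.275
  Sum = 546.5875 ng/mL·h

AUC = 547 ng/mL·h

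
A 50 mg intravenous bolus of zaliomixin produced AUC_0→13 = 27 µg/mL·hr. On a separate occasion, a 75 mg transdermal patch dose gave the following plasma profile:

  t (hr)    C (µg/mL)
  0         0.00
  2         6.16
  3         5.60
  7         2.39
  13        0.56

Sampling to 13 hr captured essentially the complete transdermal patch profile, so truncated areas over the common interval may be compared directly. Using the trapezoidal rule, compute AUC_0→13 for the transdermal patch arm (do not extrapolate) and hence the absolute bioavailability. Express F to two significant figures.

F = 0.91

Trapezoidal AUC_0→13 (transdermal patch):
  [0→2]: (0.00+6.16)/2 × 2 = 6.16
  [2→3]: (6.16+5.60)/2 × 1 = 5.88
  [3→7]: (5.60+2.39)/2 × 4 = 15.98
  [7→13]: (2.39+0.56)/2 × 6 = 8.85
  Sum = 36.87 µg/mL·hr
F = (AUC_ev/D_ev)/(AUC_iv/D_iv) = (36.87/75)/(27/50) = 0.4916/0.54 = 0.9104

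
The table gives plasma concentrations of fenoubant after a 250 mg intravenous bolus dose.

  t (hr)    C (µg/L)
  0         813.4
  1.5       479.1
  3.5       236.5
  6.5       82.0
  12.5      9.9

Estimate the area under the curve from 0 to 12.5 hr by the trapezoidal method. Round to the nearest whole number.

Trapezoidal AUC_0→12.5:
  [0→1.5]: (813.4+479.1)/2 × 1.5 = 969.375
  [1.5→3.5]: (479.1+236.5)/2 × 2 = 715.6
  [3.5→6.5]: (236.5+82.0)/2 × 3 = 477.75
  [6.5→12.5]: (82.0+9.9)/2 × 6 = 275.7
  Sum = 2438.425 µg/L·hr

AUC = 2438 µg/L·hr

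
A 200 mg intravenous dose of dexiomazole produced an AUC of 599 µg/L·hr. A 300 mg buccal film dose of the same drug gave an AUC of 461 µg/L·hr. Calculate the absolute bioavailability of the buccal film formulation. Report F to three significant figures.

F = (AUC_ev / D_ev) / (AUC_iv / D_iv)
  = (461/300) / (599/200)
  = 1.53667 / 2.995 = 0.5131

F = 0.513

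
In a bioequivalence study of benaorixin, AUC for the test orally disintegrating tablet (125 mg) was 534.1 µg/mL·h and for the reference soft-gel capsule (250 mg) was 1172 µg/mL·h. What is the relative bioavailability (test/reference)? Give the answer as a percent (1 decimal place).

F_rel = (AUC_test/D_test) / (AUC_ref/D_ref)
      = (534.1/125) / (1172/250)
      = 4.2728 / 4.688 = 0.9114 = 91.14%

F_rel = 91.1%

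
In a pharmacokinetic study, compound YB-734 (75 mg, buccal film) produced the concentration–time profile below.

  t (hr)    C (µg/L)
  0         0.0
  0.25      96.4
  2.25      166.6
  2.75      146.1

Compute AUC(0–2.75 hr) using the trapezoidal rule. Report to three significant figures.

AUC = 353 µg/L·hr

Trapezoidal AUC_0→2.75:
  [0→0.25]: (0.0+96.4)/2 × 0.25 = 12.05
  [0.25→2.25]: (96.4+166.6)/2 × 2 = 263.0
  [2.25→2.75]: (166.6+146.1)/2 × 0.5 = 78.175
  Sum = 353.225 µg/L·hr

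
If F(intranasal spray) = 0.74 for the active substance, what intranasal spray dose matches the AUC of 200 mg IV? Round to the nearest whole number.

D_intranasal = 270 mg

For equal systemic exposure: F × D_ev = D_iv
D_ev = D_iv / F = 200 / 0.74 = 270.27 mg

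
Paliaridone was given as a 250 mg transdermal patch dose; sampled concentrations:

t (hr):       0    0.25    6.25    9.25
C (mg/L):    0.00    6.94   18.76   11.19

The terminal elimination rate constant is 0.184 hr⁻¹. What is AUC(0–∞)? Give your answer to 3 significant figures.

Trapezoidal AUC_0→9.25:
  [0→0.25]: (0.00+6.94)/2 × 0.25 = 0.8675
  [0.25→6.25]: (6.94+18.76)/2 × 6 = 77.1
  [6.25→9.25]: (18.76+11.19)/2 × 3 = 44.925
  Sum = 122.8925 mg/L·hr
Extrapolated tail: C_last / k_e = 11.19 / 0.184 = 60.815
AUC_0→∞ = 122.8925 + 60.815 = 183.7075 mg/L·hr

AUC = 184 mg/L·hr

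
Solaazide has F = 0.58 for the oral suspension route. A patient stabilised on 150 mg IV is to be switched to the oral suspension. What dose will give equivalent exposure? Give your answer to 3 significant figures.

For equal systemic exposure: F × D_ev = D_iv
D_ev = D_iv / F = 150 / 0.58 = 258.621 mg

D_oral = 259 mg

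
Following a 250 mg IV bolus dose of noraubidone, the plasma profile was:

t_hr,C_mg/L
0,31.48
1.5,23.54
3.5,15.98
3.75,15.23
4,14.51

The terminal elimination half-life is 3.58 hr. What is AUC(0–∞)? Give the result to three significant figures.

Trapezoidal AUC_0→4:
  [0→1.5]: (31.48+23.54)/2 × 1.5 = 41.265
  [1.5→3.5]: (23.54+15.98)/2 × 2 = 39.52
  [3.5→3.75]: (15.98+15.23)/2 × 0.25 = 3.90125
  [3.75→4]: (15.23+14.51)/2 × 0.25 = 3.7175
  Sum = 88.40375 mg/L·hr
k_e = ln2 / t½ = 0.693147 / 3.58 = 0.1936 hr^-1
Extrapolated tail: C_last / k_e = 14.51 / 0.1936 = 74.948
AUC_0→∞ = 88.40375 + 74.948 = 163.35175 mg/L·hr

AUC = 163 mg/L·hr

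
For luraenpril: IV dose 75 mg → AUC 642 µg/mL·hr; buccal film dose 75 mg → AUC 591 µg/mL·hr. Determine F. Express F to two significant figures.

F = (AUC_ev / D_ev) / (AUC_iv / D_iv)
  = (591/75) / (642/75)
  = 7.88 / 8.56 = 0.9206

F = 0.92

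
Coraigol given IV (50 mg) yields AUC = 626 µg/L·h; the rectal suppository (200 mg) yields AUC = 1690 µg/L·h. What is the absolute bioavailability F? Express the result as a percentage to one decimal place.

F = 67.5%

F = (AUC_ev / D_ev) / (AUC_iv / D_iv)
  = (1690/200) / (626/50)
  = 8.45 / 12.52 = 0.6749
  = 67.49%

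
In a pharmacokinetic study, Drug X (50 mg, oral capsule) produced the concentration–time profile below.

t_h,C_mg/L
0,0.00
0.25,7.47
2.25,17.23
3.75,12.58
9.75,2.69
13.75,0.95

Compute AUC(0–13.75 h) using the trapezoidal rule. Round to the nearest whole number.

AUC = 101 mg/L·h

Trapezoidal AUC_0→13.75:
  [0→0.25]: (0.00+7.47)/2 × 0.25 = 0.93375
  [0.25→2.25]: (7.47+17.23)/2 × 2 = 24.7
  [2.25→3.75]: (17.23+12.58)/2 × 1.5 = 22.3575
  [3.75→9.75]: (12.58+2.69)/2 × 6 = 45.81
  [9.75→13.75]: (2.69+0.95)/2 × 4 = 7.28
  Sum = 101.08125 mg/L·h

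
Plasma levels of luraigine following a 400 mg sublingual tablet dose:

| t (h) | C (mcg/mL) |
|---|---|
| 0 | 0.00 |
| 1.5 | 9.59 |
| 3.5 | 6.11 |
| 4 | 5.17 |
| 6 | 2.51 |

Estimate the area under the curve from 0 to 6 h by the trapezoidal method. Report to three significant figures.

Trapezoidal AUC_0→6:
  [0→1.5]: (0.00+9.59)/2 × 1.5 = 7.1925
  [1.5→3.5]: (9.59+6.11)/2 × 2 = 15.7
  [3.5→4]: (6.11+5.17)/2 × 0.5 = 2.82
  [4→6]: (5.17+2.51)/2 × 2 = 7.68
  Sum = 33.3925 mcg/mL·h

AUC = 33.4 mcg/mL·h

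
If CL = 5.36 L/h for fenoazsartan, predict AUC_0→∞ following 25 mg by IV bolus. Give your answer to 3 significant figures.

AUC_0→∞ = Dose_iv / CL
        = 25 / 5.36 = 4.66418 mg/L·h

AUC = 4.66 mg/L·h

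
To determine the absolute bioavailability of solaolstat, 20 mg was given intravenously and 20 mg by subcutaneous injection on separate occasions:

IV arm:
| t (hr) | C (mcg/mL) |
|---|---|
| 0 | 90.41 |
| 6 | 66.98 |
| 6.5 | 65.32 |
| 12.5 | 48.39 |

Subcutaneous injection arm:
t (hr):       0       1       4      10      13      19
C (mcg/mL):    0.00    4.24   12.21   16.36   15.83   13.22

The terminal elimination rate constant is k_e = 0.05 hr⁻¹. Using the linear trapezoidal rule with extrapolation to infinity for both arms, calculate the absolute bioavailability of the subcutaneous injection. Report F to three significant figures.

F = 0.282

Trapezoidal AUC_0→12.5 (IV):
  [0→6]: (90.41+66.98)/2 × 6 = 472.17
  [6→6.5]: (66.98+65.32)/2 × 0.5 = 33.075
  [6.5→12.5]: (65.32+48.39)/2 × 6 = 341.13
  Sum = 846.375 mcg/mL·hr
IV tail: 48.39/0.05 = 967.800; AUC_iv,0→∞ = 846.375 + 967.800 = 1814.175 mcg/mL·hr
Trapezoidal AUC_0→19 (subcutaneous injection):
  [0→1]: (0.00+4.24)/2 × 1 = 2.12
  [1→4]: (4.24+12.21)/2 × 3 = 24.675
  [4→10]: (12.21+16.36)/2 × 6 = 85.71
  [10→13]: (16.36+15.83)/2 × 3 = 48.285
  [13→19]: (15.83+13.22)/2 × 6 = 87.15
  Sum = 247.94 mcg/mL·hr
subcutaneous injection tail: 13.22/0.05 = 264.400; AUC_ev,0→∞ = 247.94 + 264.400 = 512.34 mcg/mL·hr
F = (AUC_ev/D_ev)/(AUC_iv/D_iv) = (512.34/20)/(1814.175/20) = 25.617/90.70875 = 0.2824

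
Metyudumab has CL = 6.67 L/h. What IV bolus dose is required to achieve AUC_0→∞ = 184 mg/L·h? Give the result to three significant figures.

Dose = 1230 mg

Dose_iv = CL × AUC_0→∞
     = 6.67 × 184 = 1227.28 mg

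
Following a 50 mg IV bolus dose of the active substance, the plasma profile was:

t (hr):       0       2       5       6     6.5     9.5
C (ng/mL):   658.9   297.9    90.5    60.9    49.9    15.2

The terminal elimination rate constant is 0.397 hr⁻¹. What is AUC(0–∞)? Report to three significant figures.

Trapezoidal AUC_0→9.5:
  [0→2]: (658.9+297.9)/2 × 2 = 956.8
  [2→5]: (297.9+90.5)/2 × 3 = 582.6
  [5→6]: (90.5+60.9)/2 × 1 = 75.7
  [6→6.5]: (60.9+49.9)/2 × 0.5 = 27.7
  [6.5→9.5]: (49.9+15.2)/2 × 3 = 97.65
  Sum = 1740.45 ng/mL·hr
Extrapolated tail: C_last / k_e = 15.2 / 0.397 = 38.287
AUC_0→∞ = 1740.45 + 38.287 = 1778.737 ng/mL·hr

AUC = 1780 ng/mL·hr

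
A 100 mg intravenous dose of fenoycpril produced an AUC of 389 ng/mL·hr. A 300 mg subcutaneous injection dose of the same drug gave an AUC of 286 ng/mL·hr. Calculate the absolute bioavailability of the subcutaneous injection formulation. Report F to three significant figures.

F = (AUC_ev / D_ev) / (AUC_iv / D_iv)
  = (286/300) / (389/100)
  = 0.953333 / 3.89 = 0.2451

F = 0.245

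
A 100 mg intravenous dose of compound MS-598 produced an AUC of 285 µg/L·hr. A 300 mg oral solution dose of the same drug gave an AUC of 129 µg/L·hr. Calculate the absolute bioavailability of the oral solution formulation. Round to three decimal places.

F = (AUC_ev / D_ev) / (AUC_iv / D_iv)
  = (129/300) / (285/100)
  = 0.43 / 2.85 = 0.1509

F = 0.151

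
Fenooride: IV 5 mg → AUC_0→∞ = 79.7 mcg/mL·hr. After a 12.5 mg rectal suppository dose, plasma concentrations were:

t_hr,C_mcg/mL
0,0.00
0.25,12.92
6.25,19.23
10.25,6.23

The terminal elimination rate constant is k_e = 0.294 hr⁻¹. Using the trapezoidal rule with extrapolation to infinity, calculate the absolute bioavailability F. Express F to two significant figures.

Trapezoidal AUC_0→10.25 (rectal suppository):
  [0→0.25]: (0.00+12.92)/2 × 0.25 = 1.615
  [0.25→6.25]: (12.92+19.23)/2 × 6 = 96.45
  [6.25→10.25]: (19.23+6.23)/2 × 4 = 50.92
  Sum = 148.985 mcg/mL·hr
Tail: C_last/k_e = 6.23/0.294 = 21.190
AUC_0→∞ (rectal suppository) = 148.985 + 21.190 = 170.175 mcg/mL·hr
F = (AUC_ev/D_ev)/(AUC_iv/D_iv) = (170.175/12.5)/(79.7/5) = 13.614/15.94 = 0.8541

F = 0.85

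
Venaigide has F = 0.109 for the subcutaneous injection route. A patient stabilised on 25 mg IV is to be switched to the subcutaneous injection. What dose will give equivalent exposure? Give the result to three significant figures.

For equal systemic exposure: F × D_ev = D_iv
D_ev = D_iv / F = 25 / 0.109 = 229.358 mg

D_subcutaneous = 229 mg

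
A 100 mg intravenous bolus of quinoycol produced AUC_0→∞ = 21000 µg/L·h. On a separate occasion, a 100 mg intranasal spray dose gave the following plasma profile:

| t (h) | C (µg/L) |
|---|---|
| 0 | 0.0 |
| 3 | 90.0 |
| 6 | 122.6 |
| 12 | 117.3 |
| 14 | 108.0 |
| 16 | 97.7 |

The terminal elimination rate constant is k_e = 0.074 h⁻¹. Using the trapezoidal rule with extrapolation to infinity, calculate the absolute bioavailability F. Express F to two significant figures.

F = 0.14

Trapezoidal AUC_0→16 (intranasal spray):
  [0→3]: (0.0+90.0)/2 × 3 = 135.0
  [3→6]: (90.0+122.6)/2 × 3 = 318.9
  [6→12]: (122.6+117.3)/2 × 6 = 719.7
  [12→14]: (117.3+108.0)/2 × 2 = 225.3
  [14→16]: (108.0+97.7)/2 × 2 = 205.7
  Sum = 1604.6 µg/L·h
Tail: C_last/k_e = 97.7/0.074 = 1320.270
AUC_0→∞ (intranasal spray) = 1604.6 + 1320.270 = 2924.87 µg/L·h
F = (AUC_ev/D_ev)/(AUC_iv/D_iv) = (2924.87/100)/(21000/100) = 29.2487/210 = 0.1393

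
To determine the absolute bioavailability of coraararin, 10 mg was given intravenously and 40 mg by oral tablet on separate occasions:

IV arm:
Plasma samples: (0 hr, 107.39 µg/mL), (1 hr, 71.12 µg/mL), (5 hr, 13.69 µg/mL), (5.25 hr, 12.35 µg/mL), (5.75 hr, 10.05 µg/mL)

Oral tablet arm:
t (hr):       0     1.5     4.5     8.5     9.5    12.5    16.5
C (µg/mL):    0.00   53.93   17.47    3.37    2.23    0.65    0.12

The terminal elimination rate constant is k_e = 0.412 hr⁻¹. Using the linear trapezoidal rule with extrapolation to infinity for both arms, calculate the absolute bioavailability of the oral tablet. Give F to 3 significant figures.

F = 0.170

Trapezoidal AUC_0→5.75 (IV):
  [0→1]: (107.39+71.12)/2 × 1 = 89.255
  [1→5]: (71.12+13.69)/2 × 4 = 169.62
  [5→5.25]: (13.69+12.35)/2 × 0.25 = 3.255
  [5.25→5.75]: (12.35+10.05)/2 × 0.5 = 5.6
  Sum = 267.73 µg/mL·hr
IV tail: 10.05/0.412 = 24.393; AUC_iv,0→∞ = 267.73 + 24.393 = 292.123 µg/mL·hr
Trapezoidal AUC_0→16.5 (oral tablet):
  [0→1.5]: (0.00+53.93)/2 × 1.5 = 40.4475
  [1.5→4.5]: (53.93+17.47)/2 × 3 = 107.1
  [4.5→8.5]: (17.47+3.37)/2 × 4 = 41.68
  [8.5→9.5]: (3.37+2.23)/2 × 1 = 2.8
  [9.5→12.5]: (2.23+0.65)/2 × 3 = 4.32
  [12.5→16.5]: (0.65+0.12)/2 × 4 = 1.54
  Sum = 197.8875 µg/mL·hr
oral tablet tail: 0.12/0.412 = 0.291; AUC_ev,0→∞ = 197.8875 + 0.291 = 198.1785 µg/mL·hr
F = (AUC_ev/D_ev)/(AUC_iv/D_iv) = (198.1785/40)/(292.123/10) = 4.9544625/29.2123 = 0.1696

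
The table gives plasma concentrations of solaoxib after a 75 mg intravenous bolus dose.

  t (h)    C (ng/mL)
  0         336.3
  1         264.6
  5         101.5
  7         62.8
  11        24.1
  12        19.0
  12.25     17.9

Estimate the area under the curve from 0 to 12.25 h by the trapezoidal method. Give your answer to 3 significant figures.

AUC = 1400 ng/mL·h

Trapezoidal AUC_0→12.25:
  [0→1]: (336.3+264.6)/2 × 1 = 300.45
  [1→5]: (264.6+101.5)/2 × 4 = 732.2
  [5→7]: (101.5+62.8)/2 × 2 = 164.3
  [7→11]: (62.8+24.1)/2 × 4 = 173.8
  [11→12]: (24.1+19.0)/2 × 1 = 21.55
  [12→12.25]: (19.0+17.9)/2 × 0.25 = 4.6125
  Sum = 1396.9125 ng/mL·h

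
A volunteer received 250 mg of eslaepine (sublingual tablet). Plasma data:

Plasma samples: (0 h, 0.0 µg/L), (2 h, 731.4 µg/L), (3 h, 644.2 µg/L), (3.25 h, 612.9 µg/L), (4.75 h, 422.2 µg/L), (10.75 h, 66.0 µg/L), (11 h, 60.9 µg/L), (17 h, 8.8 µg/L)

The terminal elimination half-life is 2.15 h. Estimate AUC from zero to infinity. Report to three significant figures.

AUC = 4070 µg/L·h

Trapezoidal AUC_0→17:
  [0→2]: (0.0+731.4)/2 × 2 = 731.4
  [2→3]: (731.4+644.2)/2 × 1 = 687.8
  [3→3.25]: (644.2+612.9)/2 × 0.25 = 157.1375
  [3.25→4.75]: (612.9+422.2)/2 × 1.5 = 776.325
  [4.75→10.75]: (422.2+66.0)/2 × 6 = 1464.6
  [10.75→11]: (66.0+60.9)/2 × 0.25 = 15.8625
  [11→17]: (60.9+8.8)/2 × 6 = 209.1
  Sum = 4042.225 µg/L·h
k_e = ln2 / t½ = 0.693147 / 2.15 = 0.3224 h^-1
Extrapolated tail: C_last / k_e = 8.8 / 0.3224 = 27.295
AUC_0→∞ = 4042.225 + 27.295 = 4069.52 µg/L·h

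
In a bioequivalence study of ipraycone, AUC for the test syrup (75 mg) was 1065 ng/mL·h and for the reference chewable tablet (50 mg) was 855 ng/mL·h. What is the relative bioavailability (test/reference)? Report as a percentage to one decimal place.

F_rel = 83.0%

F_rel = (AUC_test/D_test) / (AUC_ref/D_ref)
      = (1065/75) / (855/50)
      = 14.2 / 17.1 = 0.8304 = 83.04%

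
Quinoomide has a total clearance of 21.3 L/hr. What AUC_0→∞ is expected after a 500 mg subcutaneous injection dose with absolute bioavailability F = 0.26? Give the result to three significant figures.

AUC_0→∞ = F × Dose / CL
        = 0.26 × 500 / 21.3 = 6.10329 mg/L·hr

AUC = 6.10 mg/L·hr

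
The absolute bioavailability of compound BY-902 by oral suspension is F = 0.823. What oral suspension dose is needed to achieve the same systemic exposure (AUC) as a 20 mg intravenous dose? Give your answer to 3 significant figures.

For equal systemic exposure: F × D_ev = D_iv
D_ev = D_iv / F = 20 / 0.823 = 24.3013 mg

D_oral = 24.3 mg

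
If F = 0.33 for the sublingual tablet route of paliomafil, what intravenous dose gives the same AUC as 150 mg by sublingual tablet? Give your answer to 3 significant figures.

Systemic exposure from an extravascular dose = F × D_ev, so the equivalent IV dose is F × D_ev.
D_iv = F × D_ev = 0.33 × 150 = 49.5 mg

D_iv = 49.5 mg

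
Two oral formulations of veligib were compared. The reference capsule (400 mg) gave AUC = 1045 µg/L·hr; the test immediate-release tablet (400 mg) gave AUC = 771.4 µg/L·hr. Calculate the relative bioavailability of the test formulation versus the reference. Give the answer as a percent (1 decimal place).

F_rel = 73.8%

F_rel = (AUC_test/D_test) / (AUC_ref/D_ref)
      = (771.4/400) / (1045/400)
      = 1.9285 / 2.6125 = 0.7382 = 73.82%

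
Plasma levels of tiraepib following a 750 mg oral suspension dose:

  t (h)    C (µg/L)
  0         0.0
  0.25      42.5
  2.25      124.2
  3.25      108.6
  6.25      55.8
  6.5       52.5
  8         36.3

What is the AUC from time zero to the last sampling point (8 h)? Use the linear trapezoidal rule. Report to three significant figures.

Trapezoidal AUC_0→8:
  [0→0.25]: (0.0+42.5)/2 × 0.25 = 5.3125
  [0.25→2.25]: (42.5+124.2)/2 × 2 = 166.7
  [2.25→3.25]: (124.2+108.6)/2 × 1 = 116.4
  [3.25→6.25]: (108.6+55.8)/2 × 3 = 246.6
  [6.25→6.5]: (55.8+52.5)/2 × 0.25 = 13.5375
  [6.5→8]: (52.5+36.3)/2 × 1.5 = 66.6
  Sum = 615.15 µg/L·h

AUC = 615 µg/L·h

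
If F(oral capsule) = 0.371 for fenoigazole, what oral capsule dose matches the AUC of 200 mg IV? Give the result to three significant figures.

D_oral = 539 mg

For equal systemic exposure: F × D_ev = D_iv
D_ev = D_iv / F = 200 / 0.371 = 539.084 mg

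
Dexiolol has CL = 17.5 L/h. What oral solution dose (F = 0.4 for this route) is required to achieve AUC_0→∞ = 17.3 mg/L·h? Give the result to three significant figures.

Dose = CL × AUC_0→∞ / F
     = 17.5 × 17.3 / 0.4 = 756.875 mg

Dose = 757 mg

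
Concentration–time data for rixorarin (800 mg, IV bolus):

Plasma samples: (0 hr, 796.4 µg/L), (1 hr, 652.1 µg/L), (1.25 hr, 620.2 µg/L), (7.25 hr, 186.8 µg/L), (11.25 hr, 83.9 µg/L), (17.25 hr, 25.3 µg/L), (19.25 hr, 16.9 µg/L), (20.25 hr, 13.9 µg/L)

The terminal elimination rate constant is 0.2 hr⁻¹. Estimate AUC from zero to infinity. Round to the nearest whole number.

Trapezoidal AUC_0→20.25:
  [0→1]: (796.4+652.1)/2 × 1 = 724.25
  [1→1.25]: (652.1+620.2)/2 × 0.25 = 159.0375
  [1.25→7.25]: (620.2+186.8)/2 × 6 = 2421.0
  [7.25→11.25]: (186.8+83.9)/2 × 4 = 541.4
  [11.25→17.25]: (83.9+25.3)/2 × 6 = 327.6
  [17.25→19.25]: (25.3+16.9)/2 × 2 = 42.2
  [19.25→20.25]: (16.9+13.9)/2 × 1 = 15.4
  Sum = 4230.8875 µg/L·hr
Extrapolated tail: C_last / k_e = 13.9 / 0.2 = 69.500
AUC_0→∞ = 4230.8875 + 69.500 = 4300.3875 µg/L·hr

AUC = 4300 µg/L·hr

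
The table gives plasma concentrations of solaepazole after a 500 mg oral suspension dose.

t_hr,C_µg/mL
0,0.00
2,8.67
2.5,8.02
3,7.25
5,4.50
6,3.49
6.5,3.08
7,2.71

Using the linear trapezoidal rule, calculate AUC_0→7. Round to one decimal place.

Trapezoidal AUC_0→7:
  [0→2]: (0.00+8.67)/2 × 2 = 8.67
  [2→2.5]: (8.67+8.02)/2 × 0.5 = 4.1725
  [2.5→3]: (8.02+7.25)/2 × 0.5 = 3.8175
  [3→5]: (7.25+4.50)/2 × 2 = 11.75
  [5→6]: (4.50+3.49)/2 × 1 = 3.995
  [6→6.5]: (3.49+3.08)/2 × 0.5 = 1.6425
  [6.5→7]: (3.08+2.71)/2 × 0.5 = 1.4475
  Sum = 35.495 µg/mL·hr

AUC = 35.5 µg/mL·hr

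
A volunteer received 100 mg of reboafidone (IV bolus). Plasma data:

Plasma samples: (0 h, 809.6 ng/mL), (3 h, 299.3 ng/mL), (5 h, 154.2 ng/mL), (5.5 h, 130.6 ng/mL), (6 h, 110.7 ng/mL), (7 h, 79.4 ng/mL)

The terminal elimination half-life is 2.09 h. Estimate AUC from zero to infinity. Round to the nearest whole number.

AUC = 2583 ng/mL·h

Trapezoidal AUC_0→7:
  [0→3]: (809.6+299.3)/2 × 3 = 1663.35
  [3→5]: (299.3+154.2)/2 × 2 = 453.5
  [5→5.5]: (154.2+130.6)/2 × 0.5 = 71.2
  [5.5→6]: (130.6+110.7)/2 × 0.5 = 60.325
  [6→7]: (110.7+79.4)/2 × 1 = 95.05
  Sum = 2343.425 ng/mL·h
k_e = ln2 / t½ = 0.693147 / 2.09 = 0.3316 h^-1
Extrapolated tail: C_last / k_e = 79.4 / 0.3316 = 239.445
AUC_0→∞ = 2343.425 + 239.445 = 2582.87 ng/mL·h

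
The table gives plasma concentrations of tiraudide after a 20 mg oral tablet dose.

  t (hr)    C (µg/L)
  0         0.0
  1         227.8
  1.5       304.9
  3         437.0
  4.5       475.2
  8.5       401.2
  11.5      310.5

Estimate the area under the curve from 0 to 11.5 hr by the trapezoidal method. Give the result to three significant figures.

Trapezoidal AUC_0→11.5:
  [0→1]: (0.0+227.8)/2 × 1 = 113.9
  [1→1.5]: (227.8+304.9)/2 × 0.5 = 133.175
  [1.5→3]: (304.9+437.0)/2 × 1.5 = 556.425
  [3→4.5]: (437.0+475.2)/2 × 1.5 = 684.15
  [4.5→8.5]: (475.2+401.2)/2 × 4 = 1752.8
  [8.5→11.5]: (401.2+310.5)/2 × 3 = 1067.55
  Sum = 4308.0 µg/L·hr

AUC = 4310 µg/L·hr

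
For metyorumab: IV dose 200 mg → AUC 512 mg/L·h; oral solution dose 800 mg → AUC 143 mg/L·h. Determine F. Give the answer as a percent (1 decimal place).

F = 7.0%

F = (AUC_ev / D_ev) / (AUC_iv / D_iv)
  = (143/800) / (512/200)
  = 0.17875 / 2.56 = 0.0698
  = 6.98%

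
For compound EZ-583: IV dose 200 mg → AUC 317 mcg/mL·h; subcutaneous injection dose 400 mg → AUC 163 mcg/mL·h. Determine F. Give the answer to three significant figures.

F = (AUC_ev / D_ev) / (AUC_iv / D_iv)
  = (163/400) / (317/200)
  = 0.4075 / 1.585 = 0.2571

F = 0.257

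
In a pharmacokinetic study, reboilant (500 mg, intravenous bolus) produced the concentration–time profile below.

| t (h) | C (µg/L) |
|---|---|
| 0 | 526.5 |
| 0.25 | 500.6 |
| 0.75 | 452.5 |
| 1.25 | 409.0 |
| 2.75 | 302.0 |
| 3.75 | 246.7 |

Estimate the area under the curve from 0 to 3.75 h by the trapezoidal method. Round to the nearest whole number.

AUC = 1390 µg/L·h

Trapezoidal AUC_0→3.75:
  [0→0.25]: (526.5+500.6)/2 × 0.25 = 128.3875
  [0.25→0.75]: (500.6+452.5)/2 × 0.5 = 238.275
  [0.75→1.25]: (452.5+409.0)/2 × 0.5 = 215.375
  [1.25→2.75]: (409.0+302.0)/2 × 1.5 = 533.25
  [2.75→3.75]: (302.0+246.7)/2 × 1 = 274.35
  Sum = 1389.6375 µg/L·h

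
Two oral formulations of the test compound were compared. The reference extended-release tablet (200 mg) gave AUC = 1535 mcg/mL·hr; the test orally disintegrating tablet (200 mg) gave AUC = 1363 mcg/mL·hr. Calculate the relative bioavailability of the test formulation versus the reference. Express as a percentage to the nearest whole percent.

F_rel = (AUC_test/D_test) / (AUC_ref/D_ref)
      = (1363/200) / (1535/200)
      = 6.815 / 7.675 = 0.8879 = 88.79%

F_rel = 89%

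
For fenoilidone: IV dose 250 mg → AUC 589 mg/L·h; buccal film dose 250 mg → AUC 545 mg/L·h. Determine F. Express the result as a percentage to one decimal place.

F = 92.5%

F = (AUC_ev / D_ev) / (AUC_iv / D_iv)
  = (545/250) / (589/250)
  = 2.18 / 2.356 = 0.9253
  = 92.53%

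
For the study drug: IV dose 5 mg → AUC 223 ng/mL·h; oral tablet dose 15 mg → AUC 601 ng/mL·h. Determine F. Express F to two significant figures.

F = 0.90

F = (AUC_ev / D_ev) / (AUC_iv / D_iv)
  = (601/15) / (223/5)
  = 40.0667 / 44.6 = 0.8984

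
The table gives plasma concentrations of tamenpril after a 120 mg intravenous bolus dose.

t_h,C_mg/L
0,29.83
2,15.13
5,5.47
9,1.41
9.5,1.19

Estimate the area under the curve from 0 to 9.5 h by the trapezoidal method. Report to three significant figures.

AUC = 90.3 mg/L·h

Trapezoidal AUC_0→9.5:
  [0→2]: (29.83+15.13)/2 × 2 = 44.96
  [2→5]: (15.13+5.47)/2 × 3 = 30.9
  [5→9]: (5.47+1.41)/2 × 4 = 13.76
  [9→9.5]: (1.41+1.19)/2 × 0.5 = 0.65
  Sum = 90.27 mg/L·h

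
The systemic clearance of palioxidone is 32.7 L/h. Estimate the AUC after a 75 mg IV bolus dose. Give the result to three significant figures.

AUC = 2.29 mg/L·h

AUC_0→∞ = Dose_iv / CL
        = 75 / 32.7 = 2.29358 mg/L·h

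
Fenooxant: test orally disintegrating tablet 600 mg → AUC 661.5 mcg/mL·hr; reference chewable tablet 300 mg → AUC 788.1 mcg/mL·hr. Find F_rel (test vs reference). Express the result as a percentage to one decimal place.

F_rel = 42.0%

F_rel = (AUC_test/D_test) / (AUC_ref/D_ref)
      = (661.5/600) / (788.1/300)
      = 1.1025 / 2.627 = 0.4197 = 41.97%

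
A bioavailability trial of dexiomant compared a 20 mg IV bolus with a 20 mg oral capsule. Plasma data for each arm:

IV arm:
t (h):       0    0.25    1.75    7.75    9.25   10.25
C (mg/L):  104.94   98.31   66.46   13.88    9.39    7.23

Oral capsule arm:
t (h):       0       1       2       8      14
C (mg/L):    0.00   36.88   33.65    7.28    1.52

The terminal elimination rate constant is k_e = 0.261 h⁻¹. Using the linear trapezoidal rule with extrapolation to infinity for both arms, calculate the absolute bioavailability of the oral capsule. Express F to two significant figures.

Trapezoidal AUC_0→10.25 (IV):
  [0→0.25]: (104.94+98.31)/2 × 0.25 = 25.40625
  [0.25→1.75]: (98.31+66.46)/2 × 1.5 = 123.5775
  [1.75→7.75]: (66.46+13.88)/2 × 6 = 241.02
  [7.75→9.25]: (13.88+9.39)/2 × 1.5 = 17.4525
  [9.25→10.25]: (9.39+7.23)/2 × 1 = 8.31
  Sum = 415.76625 mg/L·h
IV tail: 7.23/0.261 = 27.701; AUC_iv,0→∞ = 415.76625 + 27.701 = 443.46725 mg/L·h
Trapezoidal AUC_0→14 (oral capsule):
  [0→1]: (0.00+36.88)/2 × 1 = 18.44
  [1→2]: (36.88+33.65)/2 × 1 = 35.265
  [2→8]: (33.65+7.28)/2 × 6 = 122.79
  [8→14]: (7.28+1.52)/2 × 6 = 26.4
  Sum = 202.895 mg/L·h
oral capsule tail: 1.52/0.261 = 5.824; AUC_ev,0→∞ = 202.895 + 5.824 = 208.719 mg/L·h
F = (AUC_ev/D_ev)/(AUC_iv/D_iv) = (208.719/20)/(443.46725/20) = 10.43595/22.1734 = 0.4707

F = 0.47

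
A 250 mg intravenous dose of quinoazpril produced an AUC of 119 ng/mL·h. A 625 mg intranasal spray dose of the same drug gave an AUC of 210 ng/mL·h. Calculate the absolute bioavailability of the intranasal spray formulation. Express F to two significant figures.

F = 0.71

F = (AUC_ev / D_ev) / (AUC_iv / D_iv)
  = (210/625) / (119/250)
  = 0.336 / 0.476 = 0.7059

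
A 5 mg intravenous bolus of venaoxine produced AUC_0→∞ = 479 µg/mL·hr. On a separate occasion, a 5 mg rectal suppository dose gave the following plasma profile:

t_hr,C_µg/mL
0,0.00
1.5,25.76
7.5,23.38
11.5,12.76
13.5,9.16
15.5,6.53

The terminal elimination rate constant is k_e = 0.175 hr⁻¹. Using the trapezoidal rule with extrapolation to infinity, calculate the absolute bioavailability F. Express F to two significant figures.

Trapezoidal AUC_0→15.5 (rectal suppository):
  [0→1.5]: (0.00+25.76)/2 × 1.5 = 19.32
  [1.5→7.5]: (25.76+23.38)/2 × 6 = 147.42
  [7.5→11.5]: (23.38+12.76)/2 × 4 = 72.28
  [11.5→13.5]: (12.76+9.16)/2 × 2 = 21.92
  [13.5→15.5]: (9.16+6.53)/2 × 2 = 15.69
  Sum = 276.63 µg/mL·hr
Tail: C_last/k_e = 6.53/0.175 = 37.314
AUC_0→∞ (rectal suppository) = 276.63 + 37.314 = 313.944 µg/mL·hr
F = (AUC_ev/D_ev)/(AUC_iv/D_iv) = (313.944/5)/(479/5) = 62.7888/95.8 = 0.6554

F = 0.66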